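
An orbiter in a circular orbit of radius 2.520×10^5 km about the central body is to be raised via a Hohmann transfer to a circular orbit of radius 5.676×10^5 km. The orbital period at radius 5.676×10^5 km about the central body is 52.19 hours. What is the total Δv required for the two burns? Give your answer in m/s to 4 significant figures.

Δv = 9136 m/s

From Kepler's third law T² = 4π²r³/μ at r = 5.676×10^5 km, T = 52.19 hours = 52.19 × 3600 s = 1.87884×10^5 s: μ = 4π²r³/T² = 2.04507×10^8 km³/s².
Semi-major axis of the transfer orbit: a_t = (2.520×10^5 + 5.676×10^5)/2 = 4.098×10^5 km.
At r₁ the circular-orbit speed is v₁ = √(μ/r₁) = 28.4874 km/s.
On the transfer ellipse at r₁, v² = μ(2/r − 1/a) gives v_p = √[μ(2/r₁ − 1/a_t)] = 33.5265 km/s.
First burn Δv₁ = |v_p − v₁| = 5.039 km/s.
At r₂, v₂ = √(μ/r₂) = 18.982 km/s.
Transfer-orbit speed at r₂: v_a = √[μ(2/r₂ − 1/a_t)] = 14.885 km/s.
Second burn Δv₂ = |v₂ − v_a| = 4.097 km/s.
Total Δv = Δv₁ + Δv₂ = 9.136 km/s.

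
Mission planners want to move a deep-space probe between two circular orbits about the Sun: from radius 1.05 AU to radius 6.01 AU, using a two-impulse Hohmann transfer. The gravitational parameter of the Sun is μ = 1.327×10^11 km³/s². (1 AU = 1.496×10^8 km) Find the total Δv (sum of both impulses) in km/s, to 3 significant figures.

In km: r₁ = 1.05 × 1.496×10^8 = 1.5708×10^8 km; r₂ = 6.01 × 1.496×10^8 = 8.99096×10^8 km.
Transfer-ellipse semi-major axis a_t = (r₁ + r₂)/2 = (1.5708×10^8 + 8.99096×10^8)/2 = 5.28088×10^8 km.
At r₁ the circular-orbit speed is v₁ = √(μ/r₁) = 29.065 km/s.
On the transfer ellipse at r₁, vis-viva gives v_p = √[μ(2/r₁ − 1/a_t)] = 37.925 km/s.
First burn Δv₁ = |v_p − v₁| = 8.860 km/s.
Circular speed at r₂: v₂ = √(μ/r₂) = 12.149 km/s.
Transfer-orbit speed at r₂: v_a = √[μ(2/r₂ − 1/a_t)] = 6.6258 km/s.
Second burn Δv₂ = |v₂ − v_a| = 5.523 km/s.
Total Δv = Δv₁ + Δv₂ = 14.38 km/s.

Δv = 14.4 km/s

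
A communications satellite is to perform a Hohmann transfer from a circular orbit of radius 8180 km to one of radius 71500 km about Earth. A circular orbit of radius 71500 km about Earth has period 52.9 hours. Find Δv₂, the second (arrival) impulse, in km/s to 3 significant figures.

From Kepler's third law T² = 4π²r³/μ at r = 71500 km, T = 52.9 hours = 52.9 × 3600 s = 1.9044×10^5 s: μ = 4π²r³/T² = 3.97889×10^5 km³/s².
Transfer-ellipse semi-major axis a_t = (r₁ + r₂)/2 = (8180 + 71500)/2 = 39840 km.
Circular speed at r = 71500 km: v_c = √(μ/r) = 2.359 km/s.
Transfer-orbit speed at the same r (vis-viva, a = a_t): v_t = √[μ(2/r − 1/a_t)] = 1.069 km/s.
Δv₂ = |v_t − v_c| = |1.069 − 2.359| = 1.290 km/s.

Δv₂ = 1.29 km/s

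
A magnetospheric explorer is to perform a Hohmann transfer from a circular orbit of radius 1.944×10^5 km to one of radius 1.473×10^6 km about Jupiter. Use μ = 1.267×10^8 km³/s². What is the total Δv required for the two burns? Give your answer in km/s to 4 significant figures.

Semi-major axis of the transfer orbit: a_t = (1.944×10^5 + 1.473×10^6)/2 = 8.337×10^5 km.
At r₁ the circular-orbit speed is v₁ = √(μ/r₁) = 25.529 km/s.
Transfer-orbit speed at r₁ (vis-viva equation): v_p = √[μ(2/r₁ − 1/a_t)] = 33.934 km/s.
First burn Δv₁ = |v_p − v₁| = 8.405 km/s.
At r₂, v₂ = √(μ/r₂) = 9.274 km/s.
Transfer-orbit speed at r₂: v_a = √[μ(2/r₂ − 1/a_t)] = 4.478 km/s.
Second burn Δv₂ = |v₂ − v_a| = 4.796 km/s.
Total Δv = Δv₁ + Δv₂ = 13.20 km/s.

Δv = 13.20 km/s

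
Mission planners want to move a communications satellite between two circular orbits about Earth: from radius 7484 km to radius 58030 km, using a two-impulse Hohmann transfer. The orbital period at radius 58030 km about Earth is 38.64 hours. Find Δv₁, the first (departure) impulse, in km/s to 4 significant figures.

Δv₁ = 2.416 km/s

From Kepler's third law T² = 4π²r³/μ at r = 58030 km, T = 38.64 hours = 38.64 × 3600 s = 1.39104×10^5 s: μ = 4π²r³/T² = 3.98693×10^5 km³/s².
The Hohmann ellipse has a_t = (r₁ + r₂)/2 = 32757 km.
Circular speed at r = 7484 km: v_c = √(μ/r) = 7.299 km/s.
Vis-viva on the transfer ellipse at r = 7484 km gives v_t = √[μ(2/r − 1/a_t)] = 9.715 km/s.
Δv₁ = |v_t − v_c| = |9.715 − 7.299| = 2.416 km/s.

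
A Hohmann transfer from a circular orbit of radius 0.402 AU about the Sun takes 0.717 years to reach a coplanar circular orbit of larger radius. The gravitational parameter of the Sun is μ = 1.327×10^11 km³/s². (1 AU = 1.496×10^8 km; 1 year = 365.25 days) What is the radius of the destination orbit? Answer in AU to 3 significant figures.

In km: r₁ = 0.402 × 1.496×10^8 = 6.01392×10^7 km.
Transfer time t = 0.717 years × 365.25 × 86400 s = 2.26267992×10^7 s, and t = π√(a_t³/μ).
So a_t = (μ t²/π²)^(1/3) = (1.327×10^11 × (2.26267992×10^7)² / π²)^(1/3) = 1.9023×10^8 km.
Since a_t = (r₁ + r₂)/2, r₂ = 2a_t − r₁ = 2×1.9023×10^8 − 6.01392×10^7 = 3.203208×10^8 km.
In AU: r₂ = 3.203208×10^8 / 1.496×10^8 = 2.14 AU.

r₂ = 2.14 AU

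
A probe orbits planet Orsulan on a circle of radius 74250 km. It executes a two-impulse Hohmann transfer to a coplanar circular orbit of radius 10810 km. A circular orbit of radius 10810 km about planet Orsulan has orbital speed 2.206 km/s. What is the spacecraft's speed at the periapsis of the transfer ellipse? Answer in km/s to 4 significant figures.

From the circular-orbit relation v² = μ/r at r = 10810 km: μ = v²r = (2.206)² × 10810 = 52606.2 km³/s².
The Hohmann ellipse has a_t = (r₁ + r₂)/2 = 42530 km.
The periapsis of the transfer ellipse is at r = 10810 km.
Vis-viva: v = √[μ(2/r − 1/a_t)] = √[52606.2 × (2/10810 − 1/42530)] = 2.915 km/s.

v = 2.915 km/s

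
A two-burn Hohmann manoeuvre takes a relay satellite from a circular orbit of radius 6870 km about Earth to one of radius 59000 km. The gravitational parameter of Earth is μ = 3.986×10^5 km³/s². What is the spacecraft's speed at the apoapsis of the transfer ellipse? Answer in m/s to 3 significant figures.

v = 1190 m/s

The Hohmann ellipse has a_t = (r₁ + r₂)/2 = 32935 km.
The apoapsis of the transfer ellipse is at r = 59000 km.
Vis-viva: v = √[μ(2/r − 1/a_t)] = √[3.986×10^5 × (2/59000 − 1/32935)] = 1.187 km/s.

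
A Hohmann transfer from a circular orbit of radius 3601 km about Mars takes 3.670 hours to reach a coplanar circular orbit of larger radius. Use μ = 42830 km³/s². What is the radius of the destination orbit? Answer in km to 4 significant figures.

r₂ = 14630 km

Transfer time t = 3.670 hours = 13212 s, and t = π√(a_t³/μ).
So a_t = (μ t²/π²)^(1/3) = (42830 × (13212)² / π²)^(1/3) = 9115.8 km.
Since a_t = (r₁ + r₂)/2, r₂ = 2a_t − r₁ = 2×9115.8 − 3601 = 14630.6 km.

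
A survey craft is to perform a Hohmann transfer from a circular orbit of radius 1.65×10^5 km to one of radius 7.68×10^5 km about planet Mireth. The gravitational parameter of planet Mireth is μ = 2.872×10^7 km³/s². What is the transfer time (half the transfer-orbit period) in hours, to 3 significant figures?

t = 51.9 hours

Semi-major axis of the transfer orbit: a_t = (1.650×10^5 + 7.680×10^5)/2 = 4.665×10^5 km.
Transfer time t = π√(a_t³/μ) = π√((4.665×10^5)³ / 2.872×10^7) = 1.868×10^5 s.
Converting: 1.868×10^5 s ÷ 3600 s/hour = 51.9 hours.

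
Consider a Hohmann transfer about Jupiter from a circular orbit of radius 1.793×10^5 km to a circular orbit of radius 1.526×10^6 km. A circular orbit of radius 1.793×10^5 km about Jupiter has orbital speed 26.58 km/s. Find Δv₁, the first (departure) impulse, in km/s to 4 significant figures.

Δv₁ = 8.979 km/s

From the circular-orbit relation v² = μ/r at r = 1.793×10^5 km: μ = v²r = (26.58)² × 1.793×10^5 = 1.26675×10^8 km³/s².
Semi-major axis of the transfer orbit: a_t = (1.793×10^5 + 1.526×10^6)/2 = 8.5265×10^5 km.
Circular speed at r = 1.793×10^5 km: v_c = √(μ/r) = 26.580 km/s.
Transfer-orbit speed at the same r (vis-viva, a = a_t): v_t = √[μ(2/r − 1/a_t)] = 35.559 km/s.
Δv₁ = |v_t − v_c| = |35.559 − 26.580| = 8.979 km/s.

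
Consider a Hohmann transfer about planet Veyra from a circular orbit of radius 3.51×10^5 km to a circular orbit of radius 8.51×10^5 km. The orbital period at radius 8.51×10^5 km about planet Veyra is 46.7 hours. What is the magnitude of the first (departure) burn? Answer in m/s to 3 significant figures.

From Kepler's third law T² = 4π²r³/μ at r = 8.51×10^5 km, T = 46.7 hours = 46.7 × 3600 s = 1.6812×10^5 s: μ = 4π²r³/T² = 8.60815×10^8 km³/s².
Semi-major axis of the transfer orbit: a_t = (3.510×10^5 + 8.510×10^5)/2 = 6.010×10^5 km.
On the circular orbit at r = 3.510×10^5 km, v_c = √(μ/r) = 49.522 km/s.
Transfer-orbit speed at the same r (vis-viva, a = a_t): v_t = √[μ(2/r − 1/a_t)] = 58.929 km/s.
Δv₁ = |v_t − v_c| = |58.929 − 49.522| = 9.407 km/s.

Δv₁ = 9410 m/s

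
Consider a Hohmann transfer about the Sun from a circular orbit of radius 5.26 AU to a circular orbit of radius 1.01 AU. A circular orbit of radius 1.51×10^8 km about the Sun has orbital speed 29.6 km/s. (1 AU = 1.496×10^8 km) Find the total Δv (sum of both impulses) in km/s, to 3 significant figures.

From the circular-orbit relation v² = μ/r at r = 1.51×10^8 km: μ = v²r = (29.6)² × 1.51×10^8 = 1.32300×10^11 km³/s².
In km: r₁ = 5.26 × 1.496×10^8 = 7.86896×10^8 km; r₂ = 1.01 × 1.496×10^8 = 1.51096×10^8 km.
Transfer-ellipse semi-major axis a_t = (r₁ + r₂)/2 = (7.86896×10^8 + 1.51096×10^8)/2 = 4.68996×10^8 km.
At r₁ the circular-orbit speed is v₁ = √(μ/r₁) = 12.9665 km/s.
Transfer-orbit speed at r₁ (v² = μ(2/r − 1/a)): v_a = √[μ(2/r₁ − 1/a_t)] = 7.35976 km/s.
First burn Δv₁ = |v_a − v₁| = 5.6067 km/s.
At r₂, v₂ = √(μ/r₂) = 29.5906 km/s.
Transfer-orbit speed at r₂: v_p = √[μ(2/r₂ − 1/a_t)] = 38.3290 km/s.
Second burn Δv₂ = |v₂ − v_p| = 8.7384 km/s.
Δv = Δv₁ + Δv₂ = 5.6067 + 8.7384 = 14.35 km/s.

Δv = 14.3 km/s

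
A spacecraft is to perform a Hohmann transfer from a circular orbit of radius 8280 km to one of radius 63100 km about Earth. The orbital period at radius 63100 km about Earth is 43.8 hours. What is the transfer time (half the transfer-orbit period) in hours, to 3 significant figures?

From Kepler's third law T² = 4π²r³/μ at r = 63100 km, T = 43.8 hours = 43.8 × 3600 s = 1.5768×10^5 s: μ = 4π²r³/T² = 3.98928×10^5 km³/s².
Semi-major axis of the transfer orbit: a_t = (8280 + 63100)/2 = 35690 km.
By Kepler's third law the transfer-orbit period is T = 2π√(a_t³/μ), so t = T/2 = 33540 s.
Converting: 33540 s ÷ 3600 s/hour = 9.32 hours.

t = 9.32 hours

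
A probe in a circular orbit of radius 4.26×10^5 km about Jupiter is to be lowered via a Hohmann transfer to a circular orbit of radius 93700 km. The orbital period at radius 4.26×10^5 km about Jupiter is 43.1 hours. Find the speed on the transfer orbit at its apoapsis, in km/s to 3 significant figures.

From Kepler's third law T² = 4π²r³/μ at r = 4.26×10^5 km, T = 43.1 hours = 43.1 × 3600 s = 1.5516×10^5 s: μ = 4π²r³/T² = 1.26774×10^8 km³/s².
Transfer-ellipse semi-major axis a_t = (r₁ + r₂)/2 = (4.260×10^5 + 93700)/2 = 2.5985×10^5 km.
The apoapsis of the transfer ellipse is at r = 4.260×10^5 km.
Vis-viva: v = √[μ(2/r − 1/a_t)] = √[1.26774×10^8 × (2/4.260×10^5 − 1/2.5985×10^5)] = 10.36 km/s.

v = 10.4 km/s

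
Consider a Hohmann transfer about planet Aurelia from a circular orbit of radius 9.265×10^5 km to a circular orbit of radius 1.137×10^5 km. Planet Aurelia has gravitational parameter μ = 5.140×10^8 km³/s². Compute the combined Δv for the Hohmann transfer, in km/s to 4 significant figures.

Transfer-ellipse semi-major axis a_t = (r₁ + r₂)/2 = (9.265×10^5 + 1.137×10^5)/2 = 5.201×10^5 km.
Circular speed at r₁: v₁ = √(μ/r₁) = √(5.140×10^8/9.265×10^5) = 23.55 km/s.
Transfer-orbit speed at r₁ (v² = μ(2/r − 1/a)): v_a = √[μ(2/r₁ − 1/a_t)] = 11.01 km/s.
First burn Δv₁ = |v_a − v₁| = 12.54 km/s.
At r₂, v₂ = √(μ/r₂) = 67.24 km/s.
Transfer-orbit speed at r₂: v_p = √[μ(2/r₂ − 1/a_t)] = 89.74 km/s.
Second burn Δv₂ = |v₂ − v_p| = 22.50 km/s.
Total Δv = Δv₁ + Δv₂ = 35.04 km/s.

Δv = 35.04 km/s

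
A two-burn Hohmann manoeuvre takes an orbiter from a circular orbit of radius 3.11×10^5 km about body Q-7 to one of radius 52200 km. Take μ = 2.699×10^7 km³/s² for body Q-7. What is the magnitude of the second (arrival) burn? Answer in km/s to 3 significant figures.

Semi-major axis of the transfer orbit: a_t = (3.110×10^5 + 52200)/2 = 1.816×10^5 km.
Circular speed at r = 52200 km: v_c = √(μ/r) = 22.739 km/s.
Transfer-orbit speed at the same r (vis-viva, a = a_t): v_t = √[μ(2/r − 1/a_t)] = 29.757 km/s.
Δv₂ = |v_t − v_c| = |29.757 − 22.739| = 7.018 km/s.

Δv₂ = 7.02 km/s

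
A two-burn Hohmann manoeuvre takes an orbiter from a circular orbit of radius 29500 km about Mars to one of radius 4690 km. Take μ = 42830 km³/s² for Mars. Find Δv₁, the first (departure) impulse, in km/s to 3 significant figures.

Δv₁ = 0.574 km/s

Semi-major axis of the transfer orbit: a_t = (29500 + 4690)/2 = 17095 km.
On the circular orbit at r = 29500 km, v_c = √(μ/r) = 1.2049 km/s.
Vis-viva on the transfer ellipse at r = 29500 km gives v_t = √[μ(2/r − 1/a_t)] = 0.63112 km/s.
Δv₁ = |v_t − v_c| = |0.63112 − 1.2049| = 0.5738 km/s.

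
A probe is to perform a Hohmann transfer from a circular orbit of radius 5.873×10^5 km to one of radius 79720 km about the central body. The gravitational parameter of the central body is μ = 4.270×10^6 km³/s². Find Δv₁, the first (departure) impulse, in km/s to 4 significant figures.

Δv₁ = 1.378 km/s

The Hohmann ellipse has a_t = (r₁ + r₂)/2 = 3.3351×10^5 km.
On the circular orbit at r = 5.873×10^5 km, v_c = √(μ/r) = 2.696 km/s.
Transfer-orbit speed at the same r (vis-viva, a = a_t): v_t = √[μ(2/r − 1/a_t)] = 1.318 km/s.
Δv₁ = |v_t − v_c| = |1.318 − 2.696| = 1.378 km/s.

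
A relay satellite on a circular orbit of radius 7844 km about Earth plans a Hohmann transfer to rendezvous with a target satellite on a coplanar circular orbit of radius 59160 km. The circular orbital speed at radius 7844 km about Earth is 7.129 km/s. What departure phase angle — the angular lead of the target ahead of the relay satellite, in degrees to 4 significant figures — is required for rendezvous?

From the circular-orbit relation v² = μ/r at r = 7844 km: μ = v²r = (7.129)² × 7844 = 3.98653×10^5 km³/s².
Semi-major axis of the transfer orbit: a_t = (7844 + 59160)/2 = 33502 km.
The half-period of the transfer ellipse is t = π√(a_t³/μ) = 30510 s.
Target angular speed ω₂ = √(μ/r₂³) = 4.388×10^-5 rad/s.
Angle swept by the target during transfer: ω₂·t = 1.3388 rad = 76.71°.
Arrival is 180° from departure on the ellipse, so φ = 180° − 76.71° = 103.3°.

φ = 103.3°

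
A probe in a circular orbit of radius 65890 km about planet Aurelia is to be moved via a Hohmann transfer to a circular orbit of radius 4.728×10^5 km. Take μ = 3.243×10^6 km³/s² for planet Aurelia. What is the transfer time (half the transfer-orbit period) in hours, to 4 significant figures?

Semi-major axis of the transfer orbit: a_t = (65890 + 4.728×10^5)/2 = 2.69345×10^5 km.
By Kepler's third law the transfer-orbit period is T = 2π√(a_t³/μ), so t = T/2 = 2.4386×10^5 s.
Converting: 2.4386×10^5 s ÷ 3600 s/hour = 67.74 hours.

t = 67.74 hours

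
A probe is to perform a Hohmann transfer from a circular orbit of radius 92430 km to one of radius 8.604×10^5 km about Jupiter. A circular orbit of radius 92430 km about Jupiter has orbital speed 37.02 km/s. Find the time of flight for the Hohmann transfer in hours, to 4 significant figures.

t = 25.50 hours

From the circular-orbit relation v² = μ/r at r = 92430 km: μ = v²r = (37.02)² × 92430 = 1.26674×10^8 km³/s².
The Hohmann ellipse has a_t = (r₁ + r₂)/2 = 4.76415×10^5 km.
Transfer time t = π√(a_t³/μ) = π√((4.76415×10^5)³ / 1.26674×10^8) = 91790 s.
Converting: 91790 s ÷ 3600 s/hour = 25.50 hours.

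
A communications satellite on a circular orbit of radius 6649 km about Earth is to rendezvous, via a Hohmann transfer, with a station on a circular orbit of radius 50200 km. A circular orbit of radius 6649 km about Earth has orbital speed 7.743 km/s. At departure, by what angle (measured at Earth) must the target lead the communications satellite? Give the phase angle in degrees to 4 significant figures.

φ = 103.3°

From the circular-orbit relation v² = μ/r at r = 6649 km: μ = v²r = (7.743)² × 6649 = 3.98634×10^5 km³/s².
Transfer-ellipse semi-major axis a_t = (r₁ + r₂)/2 = (6649 + 50200)/2 = 28424.5 km.
The half-period of the transfer ellipse is t = π√(a_t³/μ) = 23845 s.
The target's mean motion on its circular orbit is ω₂ = √(μ/r₂³) = 5.6135×10^-5 rad/s.
Angle swept by the target during transfer: ω₂·t = 1.3385 rad = 76.69°.
Arrival is 180° from departure on the ellipse, so φ = 180° − 76.69° = 103.3°.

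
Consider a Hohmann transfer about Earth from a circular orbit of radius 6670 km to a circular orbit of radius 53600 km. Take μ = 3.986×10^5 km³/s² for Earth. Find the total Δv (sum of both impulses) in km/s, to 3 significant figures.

Δv = 4.02 km/s

Semi-major axis of the transfer orbit: a_t = (6670 + 53600)/2 = 30135 km.
At r₁ the circular-orbit speed is v₁ = √(μ/r₁) = 7.73047 km/s.
Transfer-orbit speed at r₁ (v² = μ(2/r − 1/a)): v_p = √[μ(2/r₁ − 1/a_t)] = 10.3099 km/s.
First burn Δv₁ = |v_p − v₁| = 2.579 km/s.
At r₂, v₂ = √(μ/r₂) = 2.727 km/s.
Transfer-orbit speed at r₂: v_a = √[μ(2/r₂ − 1/a_t)] = 1.283 km/s.
Second burn Δv₂ = |v₂ − v_a| = 1.444 km/s.
Total Δv = Δv₁ + Δv₂ = 4.023 km/s.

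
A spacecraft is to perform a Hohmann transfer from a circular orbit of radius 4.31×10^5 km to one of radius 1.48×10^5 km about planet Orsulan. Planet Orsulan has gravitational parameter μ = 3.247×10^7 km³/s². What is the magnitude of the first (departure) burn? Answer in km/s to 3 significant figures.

Δv₁ = 2.47 km/s

The Hohmann ellipse has a_t = (r₁ + r₂)/2 = 2.895×10^5 km.
On the circular orbit at r = 4.310×10^5 km, v_c = √(μ/r) = 8.680 km/s.
Vis-viva on the transfer ellipse at r = 4.310×10^5 km gives v_t = √[μ(2/r − 1/a_t)] = 6.206 km/s.
Δv₁ = |v_t − v_c| = |6.206 − 8.680| = 2.474 km/s.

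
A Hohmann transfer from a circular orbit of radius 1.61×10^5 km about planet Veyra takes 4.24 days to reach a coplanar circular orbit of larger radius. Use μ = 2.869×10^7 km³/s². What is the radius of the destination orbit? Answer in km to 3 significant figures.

Transfer time t = 4.24 days = 3.66336×10^5 s, and t = π√(a_t³/μ).
So a_t = (μ t²/π²)^(1/3) = (2.869×10^7 × (3.66336×10^5)² / π²)^(1/3) = 7.3068×10^5 km.
Since a_t = (r₁ + r₂)/2, r₂ = 2a_t − r₁ = 2×7.3068×10^5 − 1.610×10^5 = 1.30036×10^6 km.

r₂ = 1.30×10^6 km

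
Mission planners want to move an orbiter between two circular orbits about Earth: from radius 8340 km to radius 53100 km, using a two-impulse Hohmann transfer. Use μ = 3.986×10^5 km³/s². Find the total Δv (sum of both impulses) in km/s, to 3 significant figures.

The Hohmann ellipse has a_t = (r₁ + r₂)/2 = 30720 km.
At r₁ the circular-orbit speed is v₁ = √(μ/r₁) = 6.913 km/s.
On the transfer ellipse at r₁, vis-viva equation gives v_p = √[μ(2/r₁ − 1/a_t)] = 9.089 km/s.
First burn Δv₁ = |v_p − v₁| = 2.176 km/s.
At r₂, v₂ = √(μ/r₂) = 2.740 km/s.
Transfer-orbit speed at r₂: v_a = √[μ(2/r₂ − 1/a_t)] = 1.428 km/s.
Second burn Δv₂ = |v₂ − v_a| = 1.312 km/s.
Total Δv = Δv₁ + Δv₂ = 3.488 km/s.

Δv = 3.49 km/s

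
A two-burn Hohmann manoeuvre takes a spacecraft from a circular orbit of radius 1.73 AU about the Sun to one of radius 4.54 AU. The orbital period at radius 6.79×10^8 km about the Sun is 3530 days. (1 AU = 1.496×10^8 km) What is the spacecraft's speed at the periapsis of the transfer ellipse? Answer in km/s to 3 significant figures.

From Kepler's third law T² = 4π²r³/μ at r = 6.79×10^8 km, T = 3530 days = 3530 × 86400 s = 3.04992×10^8 s: μ = 4π²r³/T² = 1.32859×10^11 km³/s².
In km: r₁ = 1.73 × 1.496×10^8 = 2.58808×10^8 km; r₂ = 4.54 × 1.496×10^8 = 6.79184×10^8 km.
The Hohmann ellipse has a_t = (r₁ + r₂)/2 = 4.68996×10^8 km.
At periapsis, r = 2.58808×10^8 km.
Applying v² = μ(2/r − 1/a_t): v = 27.27 km/s.

v = 27.3 km/s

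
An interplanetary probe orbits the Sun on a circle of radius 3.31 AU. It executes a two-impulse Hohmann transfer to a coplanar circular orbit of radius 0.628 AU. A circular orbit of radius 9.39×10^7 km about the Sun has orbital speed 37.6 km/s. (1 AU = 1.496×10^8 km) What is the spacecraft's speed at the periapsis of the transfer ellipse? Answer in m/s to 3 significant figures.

v = 48700 m/s

From the circular-orbit relation v² = μ/r at r = 9.39×10^7 km: μ = v²r = (37.6)² × 9.39×10^7 = 1.32752×10^11 km³/s².
In km: r₁ = 3.31 × 1.496×10^8 = 4.95176×10^8 km; r₂ = 0.628 × 1.496×10^8 = 9.39488×10^7 km.
The Hohmann ellipse has a_t = (r₁ + r₂)/2 = 2.945624×10^8 km.
The periapsis of the transfer ellipse is at r = 9.39488×10^7 km.
From the vis-viva equation, v = √[μ(2/r − 1/a_t)] = 48.74 km/s.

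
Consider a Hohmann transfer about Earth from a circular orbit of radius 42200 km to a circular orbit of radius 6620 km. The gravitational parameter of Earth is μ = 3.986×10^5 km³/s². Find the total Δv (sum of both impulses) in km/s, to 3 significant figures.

The Hohmann ellipse has a_t = (r₁ + r₂)/2 = 24410 km.
At r₁ the circular-orbit speed is v₁ = √(μ/r₁) = 3.0734 km/s.
On the transfer ellipse at r₁, vis-viva gives v_a = √[μ(2/r₁ − 1/a_t)] = 1.6005 km/s.
First burn Δv₁ = |v_a − v₁| = 1.473 km/s.
At r₂, v₂ = √(μ/r₂) = 7.7596 km/s.
Transfer-orbit speed at r₂: v_p = √[μ(2/r₂ − 1/a_t)] = 10.203 km/s.
Second burn Δv₂ = |v₂ − v_p| = 2.443 km/s.
Total Δv = Δv₁ + Δv₂ = 3.916 km/s.

Δv = 3.92 km/s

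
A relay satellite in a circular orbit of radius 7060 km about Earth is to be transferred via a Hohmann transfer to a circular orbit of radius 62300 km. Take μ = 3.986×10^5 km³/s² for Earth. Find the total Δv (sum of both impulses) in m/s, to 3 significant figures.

Transfer-ellipse semi-major axis a_t = (r₁ + r₂)/2 = (7060 + 62300)/2 = 34680 km.
At r₁ the circular-orbit speed is v₁ = √(μ/r₁) = 7.5139 km/s.
Transfer-orbit speed at r₁ (vis-viva equation): v_p = √[μ(2/r₁ − 1/a_t)] = 10.071 km/s.
First burn Δv₁ = |v_p − v₁| = 2.557 km/s.
Circular speed at r₂: v₂ = √(μ/r₂) = 2.529 km/s.
Transfer-orbit speed at r₂: v_a = √[μ(2/r₂ − 1/a_t)] = 1.141 km/s.
Second burn Δv₂ = |v₂ − v_a| = 1.388 km/s.
Total Δv = Δv₁ + Δv₂ = 3.945 km/s.

Δv = 3950 m/s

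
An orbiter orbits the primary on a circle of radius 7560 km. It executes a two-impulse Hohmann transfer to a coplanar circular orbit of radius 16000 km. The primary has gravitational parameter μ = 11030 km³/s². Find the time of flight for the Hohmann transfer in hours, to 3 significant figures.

Transfer-ellipse semi-major axis a_t = (r₁ + r₂)/2 = (7560 + 16000)/2 = 11780 km.
Half the transfer-orbit period gives t = π√(a_t³/μ) = 38250 s.
Converting: 38250 s ÷ 3600 s/hour = 10.6 hours.

t = 10.6 hours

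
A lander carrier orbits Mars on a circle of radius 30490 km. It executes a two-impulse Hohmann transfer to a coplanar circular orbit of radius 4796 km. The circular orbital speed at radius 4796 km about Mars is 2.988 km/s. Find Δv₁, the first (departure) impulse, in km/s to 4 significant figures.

Δv₁ = 0.5672 km/s

From the circular-orbit relation v² = μ/r at r = 4796 km: μ = v²r = (2.988)² × 4796 = 42819.4 km³/s².
Semi-major axis of the transfer orbit: a_t = (30490 + 4796)/2 = 17643 km.
On the circular orbit at r = 30490 km, v_c = √(μ/r) = 1.1851 km/s.
Transfer-orbit speed at the same r (vis-viva, a = a_t): v_t = √[μ(2/r − 1/a_t)] = 0.61787 km/s.
Δv₁ = |v_t − v_c| = |0.61787 − 1.1851| = 0.5672 km/s.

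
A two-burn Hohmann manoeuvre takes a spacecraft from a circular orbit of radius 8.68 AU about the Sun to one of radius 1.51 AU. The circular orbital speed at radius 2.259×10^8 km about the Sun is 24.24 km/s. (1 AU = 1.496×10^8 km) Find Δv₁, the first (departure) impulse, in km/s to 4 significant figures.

Δv₁ = 4.606 km/s

From the circular-orbit relation v² = μ/r at r = 2.259×10^8 km: μ = v²r = (24.24)² × 2.259×10^8 = 1.32734×10^11 km³/s².
In km: r₁ = 8.68 × 1.496×10^8 = 1.298528×10^9 km; r₂ = 1.51 × 1.496×10^8 = 2.25896×10^8 km.
Semi-major axis of the transfer orbit: a_t = (1.298528×10^9 + 2.25896×10^8)/2 = 7.62212×10^8 km.
Circular speed at r = 1.298528×10^9 km: v_c = √(μ/r) = 10.11 km/s.
Vis-viva on the transfer ellipse at r = 1.298528×10^9 km gives v_t = √[μ(2/r − 1/a_t)] = 5.504 km/s.
Δv₁ = |v_t − v_c| = |5.504 − 10.11| = 4.606 km/s.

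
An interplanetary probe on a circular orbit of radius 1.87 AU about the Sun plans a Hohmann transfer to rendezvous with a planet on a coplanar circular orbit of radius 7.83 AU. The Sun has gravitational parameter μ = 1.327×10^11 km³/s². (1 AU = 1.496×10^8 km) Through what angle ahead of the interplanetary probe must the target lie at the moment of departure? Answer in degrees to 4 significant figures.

In km: r₁ = 1.87 × 1.496×10^8 = 2.79752×10^8 km; r₂ = 7.83 × 1.496×10^8 = 1.171368×10^9 km.
Semi-major axis of the transfer orbit: a_t = (2.79752×10^8 + 1.171368×10^9)/2 = 7.2556×10^8 km.
The half-period of the transfer ellipse is t = π√(a_t³/μ) = 1.6855×10^8 s.
The target's mean motion on its circular orbit is ω₂ = √(μ/r₂³) = 9.0865×10^-9 rad/s.
Angle swept by the target during transfer: ω₂·t = 1.5315 rad = 87.75°.
Arrival is 180° from departure on the ellipse, so φ = 180° − 87.75° = 92.25°.

φ = 92.25°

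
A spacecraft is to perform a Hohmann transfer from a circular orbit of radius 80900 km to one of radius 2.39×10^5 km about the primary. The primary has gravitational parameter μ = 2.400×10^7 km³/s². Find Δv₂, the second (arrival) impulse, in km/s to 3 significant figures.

Δv₂ = 2.89 km/s

The Hohmann ellipse has a_t = (r₁ + r₂)/2 = 1.5995×10^5 km.
On the circular orbit at r = 2.390×10^5 km, v_c = √(μ/r) = 10.021 km/s.
Vis-viva on the transfer ellipse at r = 2.390×10^5 km gives v_t = √[μ(2/r − 1/a_t)] = 7.1267 km/s.
Δv₂ = |v_t − v_c| = |7.1267 − 10.021| = 2.894 km/s.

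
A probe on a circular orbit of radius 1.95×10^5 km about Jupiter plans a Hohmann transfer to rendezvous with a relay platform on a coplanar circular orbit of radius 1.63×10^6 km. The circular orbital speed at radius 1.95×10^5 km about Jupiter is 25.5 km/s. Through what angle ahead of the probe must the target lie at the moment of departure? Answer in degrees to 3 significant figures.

From the circular-orbit relation v² = μ/r at r = 1.95×10^5 km: μ = v²r = (25.5)² × 1.95×10^5 = 1.26799×10^8 km³/s².
Semi-major axis of the transfer orbit: a_t = (1.950×10^5 + 1.630×10^6)/2 = 9.125×10^5 km.
The half-period of the transfer ellipse is t = π√(a_t³/μ) = 2.431878×10^5 s.
Target angular speed ω₂ = √(μ/r₂³) = 5.410982×10^-6 rad/s.
Angle swept by the target during transfer: ω₂·t = 1.31588 rad = 75.39°.
Arrival is 180° from departure on the ellipse, so φ = 180° − 75.39° = 105°.

φ = 105°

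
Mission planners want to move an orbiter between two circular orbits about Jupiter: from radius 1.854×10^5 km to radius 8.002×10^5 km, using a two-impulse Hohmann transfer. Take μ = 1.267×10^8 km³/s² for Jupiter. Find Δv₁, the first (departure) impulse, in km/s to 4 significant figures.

Semi-major axis of the transfer orbit: a_t = (1.854×10^5 + 8.002×10^5)/2 = 4.928×10^5 km.
On the circular orbit at r = 1.854×10^5 km, v_c = √(μ/r) = 26.14 km/s.
Vis-viva on the transfer ellipse at r = 1.854×10^5 km gives v_t = √[μ(2/r − 1/a_t)] = 33.31 km/s.
Δv₁ = |v_t − v_c| = |33.31 − 26.14| = 7.170 km/s.

Δv₁ = 7.170 km/s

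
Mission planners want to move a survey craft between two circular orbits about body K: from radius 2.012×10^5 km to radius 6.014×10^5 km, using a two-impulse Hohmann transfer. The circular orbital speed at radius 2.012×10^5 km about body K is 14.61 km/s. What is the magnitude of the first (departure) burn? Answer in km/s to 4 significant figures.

Δv₁ = 3.275 km/s

From the circular-orbit relation v² = μ/r at r = 2.012×10^5 km: μ = v²r = (14.61)² × 2.012×10^5 = 4.29466×10^7 km³/s².
Semi-major axis of the transfer orbit: a_t = (2.012×10^5 + 6.014×10^5)/2 = 4.013×10^5 km.
On the circular orbit at r = 2.012×10^5 km, v_c = √(μ/r) = 14.610 km/s.
Transfer-orbit speed at the same r (vis-viva, a = a_t): v_t = √[μ(2/r − 1/a_t)] = 17.885 km/s.
Δv₁ = |v_t − v_c| = |17.885 − 14.610| = 3.275 km/s.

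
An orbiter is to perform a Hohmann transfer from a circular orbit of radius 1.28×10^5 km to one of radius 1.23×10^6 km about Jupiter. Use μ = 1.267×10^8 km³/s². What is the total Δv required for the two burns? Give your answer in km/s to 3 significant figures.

Semi-major axis of the transfer orbit: a_t = (1.280×10^5 + 1.230×10^6)/2 = 6.790×10^5 km.
Circular speed at r₁: v₁ = √(μ/r₁) = √(1.267×10^8/1.280×10^5) = 31.462 km/s.
On the transfer ellipse at r₁, v² = μ(2/r − 1/a) gives v_p = √[μ(2/r₁ − 1/a_t)] = 42.345 km/s.
First burn Δv₁ = |v_p − v₁| = 10.883 km/s.
At r₂, v₂ = √(μ/r₂) = 10.1493 km/s.
Transfer-orbit speed at r₂: v_a = √[μ(2/r₂ − 1/a_t)] = 4.40662 km/s.
Second burn Δv₂ = |v₂ − v_a| = 5.7427 km/s.
Δv = Δv₁ + Δv₂ = 10.883 + 5.7427 = 16.63 km/s.

Δv = 16.6 km/s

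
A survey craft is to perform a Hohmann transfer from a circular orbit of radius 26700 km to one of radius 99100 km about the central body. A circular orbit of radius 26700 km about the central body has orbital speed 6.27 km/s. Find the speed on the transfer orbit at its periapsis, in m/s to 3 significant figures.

v = 7870 m/s

From the circular-orbit relation v² = μ/r at r = 26700 km: μ = v²r = (6.27)² × 26700 = 1.04965×10^6 km³/s².
Semi-major axis of the transfer orbit: a_t = (26700 + 99100)/2 = 62900 km.
At periapsis, r = 26700 km.
From the vis-viva equation, v = √[μ(2/r − 1/a_t)] = 7.870 km/s.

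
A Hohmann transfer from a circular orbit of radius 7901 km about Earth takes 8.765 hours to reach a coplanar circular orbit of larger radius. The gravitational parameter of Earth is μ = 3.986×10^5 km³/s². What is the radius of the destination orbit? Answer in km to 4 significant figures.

Transfer time t = 8.765 hours = 31554 s, and t = π√(a_t³/μ).
So a_t = (μ t²/π²)^(1/3) = (3.986×10^5 × (31554)² / π²)^(1/3) = 34260 km.
Since a_t = (r₁ + r₂)/2, r₂ = 2a_t − r₁ = 2×34260 − 7901 = 60619 km.

r₂ = 60620 km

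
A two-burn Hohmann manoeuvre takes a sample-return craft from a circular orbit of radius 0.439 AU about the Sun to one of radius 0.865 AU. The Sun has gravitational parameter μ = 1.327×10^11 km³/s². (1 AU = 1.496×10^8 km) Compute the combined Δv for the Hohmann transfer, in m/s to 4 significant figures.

Δv = 12570 m/s

In km: r₁ = 0.439 × 1.496×10^8 = 6.56744×10^7 km; r₂ = 0.865 × 1.496×10^8 = 1.29404×10^8 km.
Semi-major axis of the transfer orbit: a_t = (6.56744×10^7 + 1.29404×10^8)/2 = 9.75392×10^7 km.
At r₁ the circular-orbit speed is v₁ = √(μ/r₁) = 44.951 km/s.
On the transfer ellipse at r₁, vis-viva equation gives v_p = √[μ(2/r₁ − 1/a_t)] = 51.775 km/s.
First burn Δv₁ = |v_p − v₁| = 6.824 km/s.
At r₂, v₂ = √(μ/r₂) = 32.023 km/s.
Transfer-orbit speed at r₂: v_a = √[μ(2/r₂ − 1/a_t)] = 26.277 km/s.
Second burn Δv₂ = |v₂ − v_a| = 5.746 km/s.
Δv = Δv₁ + Δv₂ = 6.824 + 5.746 = 12.57 km/s.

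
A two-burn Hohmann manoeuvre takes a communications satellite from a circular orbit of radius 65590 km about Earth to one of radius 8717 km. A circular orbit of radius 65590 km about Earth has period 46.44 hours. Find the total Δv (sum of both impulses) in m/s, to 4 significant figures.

Δv = 3493 m/s

From Kepler's third law T² = 4π²r³/μ at r = 65590 km, T = 46.44 hours = 46.44 × 3600 s = 1.67184×10^5 s: μ = 4π²r³/T² = 3.98550×10^5 km³/s².
Semi-major axis of the transfer orbit: a_t = (65590 + 8717)/2 = 37153.5 km.
At r₁ the circular-orbit speed is v₁ = √(μ/r₁) = 2.465 km/s.
Transfer-orbit speed at r₁ (v² = μ(2/r − 1/a)): v_a = √[μ(2/r₁ − 1/a_t)] = 1.194 km/s.
First burn Δv₁ = |v_a − v₁| = 1.271 km/s.
At r₂, v₂ = √(μ/r₂) = 6.762 km/s.
Transfer-orbit speed at r₂: v_p = √[μ(2/r₂ − 1/a_t)] = 8.984 km/s.
Second burn Δv₂ = |v₂ − v_p| = 2.222 km/s.
Δv = Δv₁ + Δv₂ = 1.271 + 2.222 = 3.493 km/s.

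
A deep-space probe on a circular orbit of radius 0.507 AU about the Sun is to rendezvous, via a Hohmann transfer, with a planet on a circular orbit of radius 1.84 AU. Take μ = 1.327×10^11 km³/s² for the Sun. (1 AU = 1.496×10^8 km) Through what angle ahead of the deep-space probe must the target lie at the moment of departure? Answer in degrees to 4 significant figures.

φ = 88.32°

In km: r₁ = 0.507 × 1.496×10^8 = 7.58472×10^7 km; r₂ = 1.84 × 1.496×10^8 = 2.75264×10^8 km.
The Hohmann ellipse has a_t = (r₁ + r₂)/2 = 1.755556×10^8 km.
The half-period of the transfer ellipse is t = π√(a_t³/μ) = 2.0060×10^7 s.
Target angular speed ω₂ = √(μ/r₂³) = 7.9765×10^-8 rad/s.
Angle swept by the target during transfer: ω₂·t = 1.6001 rad = 91.68°.
Arrival is 180° from departure on the ellipse, so φ = 180° − 91.68° = 88.32°.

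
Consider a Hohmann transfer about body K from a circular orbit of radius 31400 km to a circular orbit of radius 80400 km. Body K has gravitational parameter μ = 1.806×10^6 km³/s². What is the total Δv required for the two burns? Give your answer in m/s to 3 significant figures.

Semi-major axis of the transfer orbit: a_t = (31400 + 80400)/2 = 55900 km.
At r₁ the circular-orbit speed is v₁ = √(μ/r₁) = 7.5839 km/s.
On the transfer ellipse at r₁, v² = μ(2/r − 1/a) gives v_p = √[μ(2/r₁ − 1/a_t)] = 9.0953 km/s.
First burn Δv₁ = |v_p − v₁| = 1.5114 km/s.
At r₂, v₂ = √(μ/r₂) = 4.73948 km/s.
Transfer-orbit speed at r₂: v_a = √[μ(2/r₂ − 1/a_t)] = 3.55214 km/s.
Second burn Δv₂ = |v₂ − v_a| = 1.1873 km/s.
Δv = Δv₁ + Δv₂ = 1.5114 + 1.1873 = 2.699 km/s.

Δv = 2700 m/s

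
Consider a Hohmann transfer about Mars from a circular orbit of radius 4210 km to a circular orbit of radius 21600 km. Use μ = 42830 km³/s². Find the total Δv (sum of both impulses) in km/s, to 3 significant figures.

Δv = 1.54 km/s

Transfer-ellipse semi-major axis a_t = (r₁ + r₂)/2 = (4210 + 21600)/2 = 12905 km.
Circular speed at r₁: v₁ = √(μ/r₁) = √(42830/4210) = 3.1896 km/s.
On the transfer ellipse at r₁, vis-viva equation gives v_p = √[μ(2/r₁ − 1/a_t)] = 4.1265 km/s.
First burn Δv₁ = |v_p − v₁| = 0.9369 km/s.
At r₂, v₂ = √(μ/r₂) = 1.40814 km/s.
Transfer-orbit speed at r₂: v_a = √[μ(2/r₂ − 1/a_t)] = 0.804284 km/s.
Second burn Δv₂ = |v₂ − v_a| = 0.6039 km/s.
Δv = Δv₁ + Δv₂ = 0.9369 + 0.6039 = 1.541 km/s.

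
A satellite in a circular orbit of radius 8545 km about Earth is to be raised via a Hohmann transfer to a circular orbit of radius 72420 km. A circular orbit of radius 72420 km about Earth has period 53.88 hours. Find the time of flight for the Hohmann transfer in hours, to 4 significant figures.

From Kepler's third law T² = 4π²r³/μ at r = 72420 km, T = 53.88 hours = 53.88 × 3600 s = 1.93968×10^5 s: μ = 4π²r³/T² = 3.98543×10^5 km³/s².
Semi-major axis of the transfer orbit: a_t = (8545 + 72420)/2 = 40482.5 km.
Transfer time t = π√(a_t³/μ) = π√((40482.5)³ / 3.98543×10^5) = 40530 s.
Converting: 40530 s ÷ 3600 s/hour = 11.26 hours.

t = 11.26 hours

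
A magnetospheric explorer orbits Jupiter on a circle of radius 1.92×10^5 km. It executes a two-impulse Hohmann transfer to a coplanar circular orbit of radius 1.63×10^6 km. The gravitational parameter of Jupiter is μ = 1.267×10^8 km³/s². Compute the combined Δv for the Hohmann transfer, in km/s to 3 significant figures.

Semi-major axis of the transfer orbit: a_t = (1.920×10^5 + 1.630×10^6)/2 = 9.110×10^5 km.
At r₁ the circular-orbit speed is v₁ = √(μ/r₁) = 25.6884 km/s.
On the transfer ellipse at r₁, vis-viva gives v_p = √[μ(2/r₁ − 1/a_t)] = 34.3615 km/s.
First burn Δv₁ = |v_p − v₁| = 8.673 km/s.
Circular speed at r₂: v₂ = √(μ/r₂) = 8.816 km/s.
Transfer-orbit speed at r₂: v_a = √[μ(2/r₂ − 1/a_t)] = 4.047 km/s.
Second burn Δv₂ = |v₂ − v_a| = 4.769 km/s.
Δv = Δv₁ + Δv₂ = 8.673 + 4.769 = 13.44 km/s.

Δv = 13.4 km/s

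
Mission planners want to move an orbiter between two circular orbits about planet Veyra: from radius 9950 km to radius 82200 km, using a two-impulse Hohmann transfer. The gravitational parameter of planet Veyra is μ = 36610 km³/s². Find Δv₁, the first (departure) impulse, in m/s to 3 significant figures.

Transfer-ellipse semi-major axis a_t = (r₁ + r₂)/2 = (9950 + 82200)/2 = 46075 km.
On the circular orbit at r = 9950 km, v_c = √(μ/r) = 1.9182 km/s.
Transfer-orbit speed at the same r (vis-viva, a = a_t): v_t = √[μ(2/r − 1/a_t)] = 2.5621 km/s.
Δv₁ = |v_t − v_c| = |2.5621 − 1.9182| = 0.6439 km/s.

Δv₁ = 644 m/s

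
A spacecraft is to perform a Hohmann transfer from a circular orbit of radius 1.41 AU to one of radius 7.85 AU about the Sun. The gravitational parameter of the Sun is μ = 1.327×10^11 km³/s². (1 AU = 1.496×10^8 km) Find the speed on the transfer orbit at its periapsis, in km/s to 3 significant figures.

In km: r₁ = 1.41 × 1.496×10^8 = 2.10936×10^8 km; r₂ = 7.85 × 1.496×10^8 = 1.17436×10^9 km.
Transfer-ellipse semi-major axis a_t = (r₁ + r₂)/2 = (2.10936×10^8 + 1.17436×10^9)/2 = 6.92648×10^8 km.
At periapsis, r = 2.10936×10^8 km.
Applying v² = μ(2/r − 1/a_t): v = 32.66 km/s.

v = 32.7 km/s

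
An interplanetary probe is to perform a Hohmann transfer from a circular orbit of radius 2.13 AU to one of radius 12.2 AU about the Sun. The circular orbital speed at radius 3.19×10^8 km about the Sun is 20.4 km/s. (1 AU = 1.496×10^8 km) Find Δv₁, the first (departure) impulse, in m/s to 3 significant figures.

From the circular-orbit relation v² = μ/r at r = 3.19×10^8 km: μ = v²r = (20.4)² × 3.19×10^8 = 1.32755×10^11 km³/s².
In km: r₁ = 2.13 × 1.496×10^8 = 3.18648×10^8 km; r₂ = 12.2 × 1.496×10^8 = 1.82512×10^9 km.
Transfer-ellipse semi-major axis a_t = (r₁ + r₂)/2 = (3.18648×10^8 + 1.82512×10^9)/2 = 1.071884×10^9 km.
On the circular orbit at r = 3.18648×10^8 km, v_c = √(μ/r) = 20.411 km/s.
Vis-viva on the transfer ellipse at r = 3.18648×10^8 km gives v_t = √[μ(2/r − 1/a_t)] = 26.634 km/s.
Δv₁ = |v_t − v_c| = |26.634 − 20.411| = 6.223 km/s.

Δv₁ = 6220 m/s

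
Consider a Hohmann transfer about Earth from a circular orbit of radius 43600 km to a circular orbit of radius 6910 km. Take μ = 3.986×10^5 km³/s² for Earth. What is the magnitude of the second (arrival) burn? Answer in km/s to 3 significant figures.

Δv₂ = 2.38 km/s

The Hohmann ellipse has a_t = (r₁ + r₂)/2 = 25255 km.
On the circular orbit at r = 6910 km, v_c = √(μ/r) = 7.595 km/s.
Transfer-orbit speed at the same r (vis-viva, a = a_t): v_t = √[μ(2/r − 1/a_t)] = 9.979 km/s.
Δv₂ = |v_t − v_c| = |9.979 − 7.595| = 2.384 km/s.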